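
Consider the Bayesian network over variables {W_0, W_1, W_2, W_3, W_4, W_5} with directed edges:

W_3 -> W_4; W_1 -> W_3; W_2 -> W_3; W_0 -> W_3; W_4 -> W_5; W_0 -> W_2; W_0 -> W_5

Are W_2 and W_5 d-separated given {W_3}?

No

4 paths connect W_2 and W_5; each must be blocked for d-separation to hold:
Path 1: W_2 ← W_0 → W_5
  W_0 is a fork and W_0 is not conditioned on — no node blocks this path, so it is active.
Path 2: W_2 ← W_0 → W_3 → W_4 → W_5
  W_3 is a chain here and W_3 is conditioned on, so the path is blocked at W_3.
Path 3: W_2 → W_3 → W_4 → W_5
  W_3 is a chain here and W_3 is conditioned on, so the path is blocked at W_3.
Path 4: W_2 → W_3 ← W_0 → W_5
  W_3 is a collider and W_3 is conditioned on, which opens it; W_0 is a fork and W_0 is not conditioned on — no node blocks this path, so it is active.
Since the path W_2 ← W_0 → W_5 is active, W_2 and W_5 are not d-separated given {W_3}.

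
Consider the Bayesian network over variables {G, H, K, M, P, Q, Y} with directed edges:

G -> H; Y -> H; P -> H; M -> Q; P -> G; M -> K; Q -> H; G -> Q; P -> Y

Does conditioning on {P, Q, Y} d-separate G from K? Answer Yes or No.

We examine all 4 paths between G and K:
Path 1: G → Q ← M → K
  Q is a collider and Q is conditioned on, which opens it; M is a fork and M is not conditioned on — no node blocks this path, so it is active.
Path 2: G ← P → H ← Q ← M → K
  P is a fork here and P is conditioned on, so the path is blocked at P.
Path 3: G ← P → Y → H ← Q ← M → K
  P is a fork here and P is conditioned on, so the path is blocked at P.
Path 4: G → H ← Q ← M → K
  H is a collider here and neither H nor any of its descendants is conditioned on, so the collider stays closed — the path is blocked at H.
Since the path G → Q ← M → K is active, G and K are not d-separated given {P, Q, Y}.

No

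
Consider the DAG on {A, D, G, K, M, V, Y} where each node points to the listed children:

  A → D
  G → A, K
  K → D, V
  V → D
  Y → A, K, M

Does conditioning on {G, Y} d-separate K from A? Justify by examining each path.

Yes

4 paths connect K and A; each must be blocked for d-separation to hold:
Path 1: K ← Y → A
  Y is a fork here and Y is conditioned on, so the path is blocked at Y.
Path 2: K → V → D ← A
  D is a collider here and neither D nor any of its descendants is conditioned on, so the collider stays closed — the path is blocked at D.
Path 3: K ← G → A
  G is a fork here and G is conditioned on, so the path is blocked at G.
Path 4: K → D ← A
  D is a collider here and neither D nor any of its descendants is conditioned on, so the collider stays closed — the path is blocked at D.
All paths are blocked; K ⊥ A | {G, Y} holds.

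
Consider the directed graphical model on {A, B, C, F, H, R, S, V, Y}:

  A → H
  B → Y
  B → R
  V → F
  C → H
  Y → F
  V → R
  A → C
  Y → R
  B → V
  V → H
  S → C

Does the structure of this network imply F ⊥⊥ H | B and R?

No

5 paths connect F and H; each must be blocked for d-separation to hold:
Path 1: F ← V → H
  V is a fork and V is not conditioned on — no node blocks this path, so it is active.
Path 2: F ← Y → R ← B → V → H
  B is a fork here and B is conditioned on, so the path is blocked at B.
Path 3: F ← Y → R ← V → H
  Y is a fork and Y is not conditioned on; R is a collider and R is conditioned on, which opens it; V is a fork and V is not conditioned on — no node blocks this path, so it is active.
Path 4: F ← Y ← B → R ← V → H
  B is a fork here and B is conditioned on, so the path is blocked at B.
Path 5: F ← Y ← B → V → H
  B is a fork here and B is conditioned on, so the path is blocked at B.
At least one path is unblocked, so d-separation fails.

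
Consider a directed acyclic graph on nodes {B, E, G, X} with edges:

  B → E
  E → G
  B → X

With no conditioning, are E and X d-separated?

No

Only one path connects E and X:
Path 1: E ← B → X
  B is a fork and B is not conditioned on — no node blocks this path, so it is active.
Because an active path exists, E and X are not d-separated.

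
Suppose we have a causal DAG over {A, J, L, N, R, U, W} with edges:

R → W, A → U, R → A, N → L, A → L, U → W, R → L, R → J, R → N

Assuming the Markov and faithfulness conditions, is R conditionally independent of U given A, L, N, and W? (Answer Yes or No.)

We examine all 4 paths between R and U:
Path 1: R → A → U
  A is a chain here and A is conditioned on, so the path is blocked at A.
Path 2: R → N → L ← A → U
  N is a chain here and N is conditioned on, so the path is blocked at N.
Path 3: R → W ← U
  W is a collider and W is conditioned on, which opens it — no node blocks this path, so it is active.
Path 4: R → L ← A → U
  A is a fork here and A is conditioned on, so the path is blocked at A.
Because an active path exists, R and U are not d-separated.

No — R and U are not d-separated given {A, L, N, W}.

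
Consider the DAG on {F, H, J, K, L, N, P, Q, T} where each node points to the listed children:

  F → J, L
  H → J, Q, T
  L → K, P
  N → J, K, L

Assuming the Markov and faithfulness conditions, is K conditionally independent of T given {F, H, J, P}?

We examine all 4 paths between K and T:
  1. K ← L ← F → J ← H → T — L:chain[open]; F:fork[blocks]; J:collider[open]; H:fork[blocks] ⇒ blocked
  2. K ← L ← N → J ← H → T — L:chain[open]; N:fork[open]; J:collider[open]; H:fork[blocks] ⇒ blocked
  3. K ← N → L ← F → J ← H → T — N:fork[open]; L:collider[open]; F:fork[blocks]; J:collider[open]; H:fork[blocks] ⇒ blocked
  4. K ← N → J ← H → T — N:fork[open]; J:collider[open]; H:fork[blocks] ⇒ blocked
Every path is blocked, so K and T are d-separated given {F, H, J, P}.

Yes — K and T are d-separated given {F, H, J, P}.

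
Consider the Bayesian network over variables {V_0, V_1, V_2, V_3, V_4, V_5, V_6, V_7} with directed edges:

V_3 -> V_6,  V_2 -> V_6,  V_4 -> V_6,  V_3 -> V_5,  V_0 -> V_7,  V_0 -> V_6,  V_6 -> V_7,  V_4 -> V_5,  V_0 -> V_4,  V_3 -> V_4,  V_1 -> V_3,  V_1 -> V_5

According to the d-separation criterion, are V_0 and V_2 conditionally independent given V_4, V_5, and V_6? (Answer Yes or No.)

No

Enumerating the 6 paths from V_0 to V_2 and testing each for blocking by {V_4, V_5, V_6}:
  1. V_0 → V_7 ← V_6 ← V_2 — V_7:collider[blocks]; V_6:chain[blocks] ⇒ blocked
  2. V_0 → V_4 ← V_3 → V_6 ← V_2 — V_4:collider[open]; V_3:fork[open]; V_6:collider[open] ⇒ active
  3. V_0 → V_4 → V_5 ← V_1 → V_3 → V_6 ← V_2 — V_4:chain[blocks]; V_5:collider[open]; V_1:fork[open]; V_3:chain[open]; V_6:collider[open] ⇒ blocked
  4. V_0 → V_4 → V_5 ← V_3 → V_6 ← V_2 — V_4:chain[blocks]; V_5:collider[open]; V_3:fork[open]; V_6:collider[open] ⇒ blocked
  5. V_0 → V_4 → V_6 ← V_2 — V_4:chain[blocks]; V_6:collider[open] ⇒ blocked
  6. V_0 → V_6 ← V_2 — V_6:collider[open] ⇒ active
Because an active path exists, V_0 and V_2 are not d-separated.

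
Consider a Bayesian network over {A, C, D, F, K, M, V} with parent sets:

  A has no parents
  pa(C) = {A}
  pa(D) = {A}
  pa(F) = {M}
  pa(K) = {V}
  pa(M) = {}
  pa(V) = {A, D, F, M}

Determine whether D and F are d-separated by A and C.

Yes — D and F are d-separated given {A, C}.

Enumerating the 4 paths from D to F and testing each for blocking by {A, C}:
  1. D ← A → V ← F — A:fork[blocks]; V:collider[blocks] ⇒ blocked
  2. D ← A → V ← M → F — A:fork[blocks]; V:collider[blocks]; M:fork[open] ⇒ blocked
  3. D → V ← F — V:collider[blocks] ⇒ blocked
  4. D → V ← M → F — V:collider[blocks]; M:fork[open] ⇒ blocked
Every path is blocked, so D and F are d-separated given {A, C}.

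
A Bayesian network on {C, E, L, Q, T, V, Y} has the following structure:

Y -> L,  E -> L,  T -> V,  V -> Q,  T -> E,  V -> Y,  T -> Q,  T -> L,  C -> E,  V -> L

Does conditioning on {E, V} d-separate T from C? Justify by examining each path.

Enumerating the 6 paths from T to C and testing each for blocking by {E, V}:
Path 1: T → L ← E ← C
  L is a collider here and neither L nor any of its descendants is conditioned on, so the collider stays closed — the path is blocked at L.
Path 2: T → E ← C
  E is a collider and E is conditioned on, which opens it — no node blocks this path, so it is active.
Path 3: T → Q ← V → L ← E ← C
  Q is a collider here and neither Q nor any of its descendants is conditioned on, so the collider stays closed — the path is blocked at Q.
Path 4: T → Q ← V → Y → L ← E ← C
  Q is a collider here and neither Q nor any of its descendants is conditioned on, so the collider stays closed — the path is blocked at Q.
Path 5: T → V → L ← E ← C
  V is a chain here and V is conditioned on, so the path is blocked at V.
Path 6: T → V → Y → L ← E ← C
  V is a chain here and V is conditioned on, so the path is blocked at V.
At least one path is unblocked, so d-separation fails.

No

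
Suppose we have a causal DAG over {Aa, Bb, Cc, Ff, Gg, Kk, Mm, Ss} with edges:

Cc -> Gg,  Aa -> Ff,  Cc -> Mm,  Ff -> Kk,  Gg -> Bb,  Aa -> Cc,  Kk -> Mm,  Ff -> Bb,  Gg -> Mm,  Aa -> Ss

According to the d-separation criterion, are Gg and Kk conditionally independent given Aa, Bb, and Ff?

Yes

Enumerating the 6 paths from Gg to Kk and testing each for blocking by {Aa, Bb, Ff}:
Path 1: Gg → Bb ← Ff ← Aa → Cc → Mm ← Kk
  Ff is a chain here and Ff is conditioned on, so the path is blocked at Ff.
Path 2: Gg → Bb ← Ff → Kk
  Ff is a fork here and Ff is conditioned on, so the path is blocked at Ff.
Path 3: Gg ← Cc ← Aa → Ff → Kk
  Aa is a fork here and Aa is conditioned on, so the path is blocked at Aa.
Path 4: Gg ← Cc → Mm ← Kk
  Mm is a collider here and neither Mm nor any of its descendants is conditioned on, so the collider stays closed — the path is blocked at Mm.
Path 5: Gg → Mm ← Cc ← Aa → Ff → Kk
  Mm is a collider here and neither Mm nor any of its descendants is conditioned on, so the collider stays closed — the path is blocked at Mm.
Path 6: Gg → Mm ← Kk
  Mm is a collider here and neither Mm nor any of its descendants is conditioned on, so the collider stays closed — the path is blocked at Mm.
Since every path is blocked, d-separation holds.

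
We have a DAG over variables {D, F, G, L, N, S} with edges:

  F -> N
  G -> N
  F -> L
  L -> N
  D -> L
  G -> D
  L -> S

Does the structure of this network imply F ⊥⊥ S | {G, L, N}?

Yes — F and S are d-separated given {G, L, N}.

Enumerating the 3 paths from F to S and testing each for blocking by {G, L, N}:
Path 1: F → L → S
  L is a chain here and L is conditioned on, so the path is blocked at L.
Path 2: F → N ← G → D → L → S
  G is a fork here and G is conditioned on, so the path is blocked at G.
Path 3: F → N ← L → S
  L is a fork here and L is conditioned on, so the path is blocked at L.
All paths are blocked; F ⊥ S | {G, L, N} holds.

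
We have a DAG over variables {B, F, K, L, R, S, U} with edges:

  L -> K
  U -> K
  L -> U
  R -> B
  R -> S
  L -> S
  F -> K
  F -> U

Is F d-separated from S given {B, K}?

There are 4 undirected paths between F and S; checking each against the conditioning set {B, K}:
Path 1: F → U → K ← L → S
  U is a chain and U is not conditioned on; K is a collider and K is conditioned on, which opens it; L is a fork and L is not conditioned on — no node blocks this path, so it is active.
Path 2: F → U ← L → S
  U is a collider and its descendant K is conditioned on, which opens it; L is a fork and L is not conditioned on — no node blocks this path, so it is active.
Path 3: F → K ← U ← L → S
  K is a collider and K is conditioned on, which opens it; U is a chain and U is not conditioned on; L is a fork and L is not conditioned on — no node blocks this path, so it is active.
Path 4: F → K ← L → S
  K is a collider and K is conditioned on, which opens it; L is a fork and L is not conditioned on — no node blocks this path, so it is active.
At least one path is unblocked, so d-separation fails.

No — F and S are not d-separated given {B, K}.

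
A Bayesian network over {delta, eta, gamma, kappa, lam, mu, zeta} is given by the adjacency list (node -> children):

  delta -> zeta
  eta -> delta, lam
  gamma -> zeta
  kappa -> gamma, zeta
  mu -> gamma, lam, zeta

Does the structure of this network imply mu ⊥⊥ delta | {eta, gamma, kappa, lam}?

Yes

4 paths connect mu and delta; each must be blocked for d-separation to hold:
Path 1: mu → zeta ← delta
  zeta is a collider here and neither zeta nor any of its descendants is conditioned on, so the collider stays closed — the path is blocked at zeta.
Path 2: mu → lam ← eta → delta
  eta is a fork here and eta is conditioned on, so the path is blocked at eta.
Path 3: mu → gamma ← kappa → zeta ← delta
  kappa is a fork here and kappa is conditioned on, so the path is blocked at kappa.
Path 4: mu → gamma → zeta ← delta
  gamma is a chain here and gamma is conditioned on, so the path is blocked at gamma.
Since every path is blocked, d-separation holds.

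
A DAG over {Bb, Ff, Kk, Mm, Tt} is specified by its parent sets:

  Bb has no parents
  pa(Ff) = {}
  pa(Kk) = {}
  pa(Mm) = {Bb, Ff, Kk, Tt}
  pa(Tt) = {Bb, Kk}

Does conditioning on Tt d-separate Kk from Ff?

Yes — Kk and Ff are d-separated given {Tt}.

Enumerating the 3 paths from Kk to Ff and testing each for blocking by {Tt}:
Path 1: Kk → Tt ← Bb → Mm ← Ff
  Mm is a collider here and neither Mm nor any of its descendants is conditioned on, so the collider stays closed — the path is blocked at Mm.
Path 2: Kk → Tt → Mm ← Ff
  Tt is a chain here and Tt is conditioned on, so the path is blocked at Tt.
Path 3: Kk → Mm ← Ff
  Mm is a collider here and neither Mm nor any of its descendants is conditioned on, so the collider stays closed — the path is blocked at Mm.
All paths are blocked; Kk ⊥ Ff | {Tt} holds.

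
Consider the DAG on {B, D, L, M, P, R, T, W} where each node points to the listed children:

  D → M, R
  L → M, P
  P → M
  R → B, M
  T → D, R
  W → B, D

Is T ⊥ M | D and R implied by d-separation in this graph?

6 paths connect T and M; each must be blocked for d-separation to hold:
Path 1: T → R → M
  R is a chain here and R is conditioned on, so the path is blocked at R.
Path 2: T → R ← D → M
  D is a fork here and D is conditioned on, so the path is blocked at D.
Path 3: T → R → B ← W → D → M
  R is a chain here and R is conditioned on, so the path is blocked at R.
Path 4: T → D → R → M
  D is a chain here and D is conditioned on, so the path is blocked at D.
Path 5: T → D → M
  D is a chain here and D is conditioned on, so the path is blocked at D.
Path 6: T → D ← W → B ← R → M
  B is a collider here and neither B nor any of its descendants is conditioned on, so the collider stays closed — the path is blocked at B.
All paths are blocked; T ⊥ M | {D, R} holds.

Yes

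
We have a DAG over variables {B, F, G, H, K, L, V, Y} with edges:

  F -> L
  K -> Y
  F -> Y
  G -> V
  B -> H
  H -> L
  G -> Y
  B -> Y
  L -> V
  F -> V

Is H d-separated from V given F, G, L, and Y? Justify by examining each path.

Yes

6 paths connect H and V; each must be blocked for d-separation to hold:
Path 1: H → L → V
  L is a chain here and L is conditioned on, so the path is blocked at L.
Path 2: H → L ← F → V
  F is a fork here and F is conditioned on, so the path is blocked at F.
Path 3: H → L ← F → Y ← G → V
  F is a fork here and F is conditioned on, so the path is blocked at F.
Path 4: H ← B → Y ← G → V
  G is a fork here and G is conditioned on, so the path is blocked at G.
Path 5: H ← B → Y ← F → V
  F is a fork here and F is conditioned on, so the path is blocked at F.
Path 6: H ← B → Y ← F → L → V
  F is a fork here and F is conditioned on, so the path is blocked at F.
Since every path is blocked, d-separation holds.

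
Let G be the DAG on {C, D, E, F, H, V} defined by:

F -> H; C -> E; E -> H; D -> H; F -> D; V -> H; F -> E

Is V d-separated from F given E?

Yes

Enumerating the 3 paths from V to F and testing each for blocking by {E}:
  1. V → H ← D ← F — H:collider[blocks]; D:chain[open] ⇒ blocked
  2. V → H ← E ← F — H:collider[blocks]; E:chain[blocks] ⇒ blocked
  3. V → H ← F — H:collider[blocks] ⇒ blocked
Since every path is blocked, d-separation holds.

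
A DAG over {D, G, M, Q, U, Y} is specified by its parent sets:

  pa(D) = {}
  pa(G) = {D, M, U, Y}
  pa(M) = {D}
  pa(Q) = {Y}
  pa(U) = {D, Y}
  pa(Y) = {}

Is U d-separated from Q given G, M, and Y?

We examine all 4 paths between U and Q:
Path 1: U ← Y → Q
  Y is a fork here and Y is conditioned on, so the path is blocked at Y.
Path 2: U → G ← Y → Q
  Y is a fork here and Y is conditioned on, so the path is blocked at Y.
Path 3: U ← D → G ← Y → Q
  Y is a fork here and Y is conditioned on, so the path is blocked at Y.
Path 4: U ← D → M → G ← Y → Q
  M is a chain here and M is conditioned on, so the path is blocked at M.
All paths are blocked; U ⊥ Q | {G, M, Y} holds.

Yes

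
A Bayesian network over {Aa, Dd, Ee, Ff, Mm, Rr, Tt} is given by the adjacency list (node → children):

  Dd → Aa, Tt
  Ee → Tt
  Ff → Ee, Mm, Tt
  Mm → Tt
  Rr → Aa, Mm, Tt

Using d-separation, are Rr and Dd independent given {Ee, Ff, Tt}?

5 paths connect Rr and Dd; each must be blocked for d-separation to hold:
Path 1: Rr → Tt ← Dd
  Tt is a collider and Tt is conditioned on, which opens it — no node blocks this path, so it is active.
Path 2: Rr → Aa ← Dd
  Aa is a collider here and neither Aa nor any of its descendants is conditioned on, so the collider stays closed — the path is blocked at Aa.
Path 3: Rr → Mm → Tt ← Dd
  Mm is a chain and Mm is not conditioned on; Tt is a collider and Tt is conditioned on, which opens it — no node blocks this path, so it is active.
Path 4: Rr → Mm ← Ff → Tt ← Dd
  Ff is a fork here and Ff is conditioned on, so the path is blocked at Ff.
Path 5: Rr → Mm ← Ff → Ee → Tt ← Dd
  Ff is a fork here and Ff is conditioned on, so the path is blocked at Ff.
At least one path is unblocked, so d-separation fails.

No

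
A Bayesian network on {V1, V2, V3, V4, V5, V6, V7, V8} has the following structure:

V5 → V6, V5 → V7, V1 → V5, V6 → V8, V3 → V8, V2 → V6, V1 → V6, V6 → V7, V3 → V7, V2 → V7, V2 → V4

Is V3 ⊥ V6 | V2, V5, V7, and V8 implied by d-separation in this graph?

No — V3 and V6 are not d-separated given {V2, V5, V7, V8}.

5 paths connect V3 and V6; each must be blocked for d-separation to hold:
Path 1: V3 → V8 ← V6
  V8 is a collider and V8 is conditioned on, which opens it — no node blocks this path, so it is active.
Path 2: V3 → V7 ← V2 → V6
  V2 is a fork here and V2 is conditioned on, so the path is blocked at V2.
Path 3: V3 → V7 ← V6
  V7 is a collider and V7 is conditioned on, which opens it — no node blocks this path, so it is active.
Path 4: V3 → V7 ← V5 → V6
  V5 is a fork here and V5 is conditioned on, so the path is blocked at V5.
Path 5: V3 → V7 ← V5 ← V1 → V6
  V5 is a chain here and V5 is conditioned on, so the path is blocked at V5.
Because an active path exists, V3 and V6 are not d-separated.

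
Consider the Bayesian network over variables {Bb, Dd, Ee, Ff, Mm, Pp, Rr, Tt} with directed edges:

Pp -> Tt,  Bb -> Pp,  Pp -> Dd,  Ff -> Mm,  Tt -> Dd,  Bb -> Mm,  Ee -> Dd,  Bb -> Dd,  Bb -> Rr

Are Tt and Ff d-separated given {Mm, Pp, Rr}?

4 paths connect Tt and Ff; each must be blocked for d-separation to hold:
  1. Tt ← Pp ← Bb → Mm ← Ff — Pp:chain[blocks]; Bb:fork[open]; Mm:collider[open] ⇒ blocked
  2. Tt ← Pp → Dd ← Bb → Mm ← Ff — Pp:fork[blocks]; Dd:collider[blocks]; Bb:fork[open]; Mm:collider[open] ⇒ blocked
  3. Tt → Dd ← Bb → Mm ← Ff — Dd:collider[blocks]; Bb:fork[open]; Mm:collider[open] ⇒ blocked
  4. Tt → Dd ← Pp ← Bb → Mm ← Ff — Dd:collider[blocks]; Pp:chain[blocks]; Bb:fork[open]; Mm:collider[open] ⇒ blocked
Since every path is blocked, d-separation holds.

Yes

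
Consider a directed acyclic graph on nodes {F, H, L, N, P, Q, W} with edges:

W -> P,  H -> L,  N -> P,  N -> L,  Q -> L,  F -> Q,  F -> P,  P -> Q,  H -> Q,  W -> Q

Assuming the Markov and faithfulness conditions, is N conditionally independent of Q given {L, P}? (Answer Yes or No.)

There are 5 undirected paths between N and Q; checking each against the conditioning set {L, P}:
Path 1: N → P ← W → Q
  P is a collider and P is conditioned on, which opens it; W is a fork and W is not conditioned on — no node blocks this path, so it is active.
Path 2: N → P → Q
  P is a chain here and P is conditioned on, so the path is blocked at P.
Path 3: N → P ← F → Q
  P is a collider and P is conditioned on, which opens it; F is a fork and F is not conditioned on — no node blocks this path, so it is active.
Path 4: N → L ← Q
  L is a collider and L is conditioned on, which opens it — no node blocks this path, so it is active.
Path 5: N → L ← H → Q
  L is a collider and L is conditioned on, which opens it; H is a fork and H is not conditioned on — no node blocks this path, so it is active.
Since the path N → P ← W → Q is active, N and Q are not d-separated given {L, P}.

No — N and Q are not d-separated given {L, P}.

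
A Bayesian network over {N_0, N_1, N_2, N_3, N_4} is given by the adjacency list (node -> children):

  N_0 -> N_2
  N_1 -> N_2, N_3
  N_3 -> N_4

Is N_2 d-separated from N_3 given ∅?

No

There is one path between N_2 and N_3:
Path 1: N_2 ← N_1 → N_3
  N_1 is a fork and N_1 is not conditioned on — no node blocks this path, so it is active.
At least one path is unblocked, so d-separation fails.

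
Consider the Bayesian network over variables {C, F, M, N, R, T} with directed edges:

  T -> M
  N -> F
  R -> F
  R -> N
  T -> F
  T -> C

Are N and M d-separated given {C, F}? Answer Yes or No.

2 paths connect N and M; each must be blocked for d-separation to hold:
  1. N ← R → F ← T → M — R:fork[open]; F:collider[open]; T:fork[open] ⇒ active
  2. N → F ← T → M — F:collider[open]; T:fork[open] ⇒ active
Since the path N ← R → F ← T → M is active, N and M are not d-separated given {C, F}.

No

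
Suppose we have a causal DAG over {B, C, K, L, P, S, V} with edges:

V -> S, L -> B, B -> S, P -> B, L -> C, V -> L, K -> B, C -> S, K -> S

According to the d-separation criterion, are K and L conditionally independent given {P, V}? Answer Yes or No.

We examine all 6 paths between K and L:
Path 1: K → S ← B ← L
  S is a collider here and neither S nor any of its descendants is conditioned on, so the collider stays closed — the path is blocked at S.
Path 2: K → S ← V → L
  S is a collider here and neither S nor any of its descendants is conditioned on, so the collider stays closed — the path is blocked at S.
Path 3: K → S ← C ← L
  S is a collider here and neither S nor any of its descendants is conditioned on, so the collider stays closed — the path is blocked at S.
Path 4: K → B → S ← V → L
  S is a collider here and neither S nor any of its descendants is conditioned on, so the collider stays closed — the path is blocked at S.
Path 5: K → B → S ← C ← L
  S is a collider here and neither S nor any of its descendants is conditioned on, so the collider stays closed — the path is blocked at S.
Path 6: K → B ← L
  B is a collider here and neither B nor any of its descendants is conditioned on, so the collider stays closed — the path is blocked at B.
All paths are blocked; K ⊥ L | {P, V} holds.

Yes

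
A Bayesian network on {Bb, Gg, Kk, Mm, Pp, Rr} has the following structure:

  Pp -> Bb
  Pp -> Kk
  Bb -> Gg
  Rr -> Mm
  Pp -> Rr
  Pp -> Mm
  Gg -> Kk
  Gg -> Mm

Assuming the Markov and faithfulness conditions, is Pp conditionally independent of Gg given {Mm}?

No — Pp and Gg are not d-separated given {Mm}.

4 paths connect Pp and Gg; each must be blocked for d-separation to hold:
Path 1: Pp → Bb → Gg
  Bb is a chain and Bb is not conditioned on — no node blocks this path, so it is active.
Path 2: Pp → Rr → Mm ← Gg
  Rr is a chain and Rr is not conditioned on; Mm is a collider and Mm is conditioned on, which opens it — no node blocks this path, so it is active.
Path 3: Pp → Mm ← Gg
  Mm is a collider and Mm is conditioned on, which opens it — no node blocks this path, so it is active.
Path 4: Pp → Kk ← Gg
  Kk is a collider here and neither Kk nor any of its descendants is conditioned on, so the collider stays closed — the path is blocked at Kk.
At least one path is unblocked, so d-separation fails.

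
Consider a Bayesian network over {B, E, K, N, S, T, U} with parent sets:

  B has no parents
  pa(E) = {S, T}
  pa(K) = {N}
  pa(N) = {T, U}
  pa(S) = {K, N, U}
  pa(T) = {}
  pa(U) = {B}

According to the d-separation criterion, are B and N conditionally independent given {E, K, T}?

No

We examine all 4 paths between B and N:
Path 1: B → U → N
  U is a chain and U is not conditioned on — no node blocks this path, so it is active.
Path 2: B → U → S ← N
  U is a chain and U is not conditioned on; S is a collider and its descendant E is conditioned on, which opens it — no node blocks this path, so it is active.
Path 3: B → U → S ← K ← N
  K is a chain here and K is conditioned on, so the path is blocked at K.
Path 4: B → U → S → E ← T → N
  T is a fork here and T is conditioned on, so the path is blocked at T.
At least one path is unblocked, so d-separation fails.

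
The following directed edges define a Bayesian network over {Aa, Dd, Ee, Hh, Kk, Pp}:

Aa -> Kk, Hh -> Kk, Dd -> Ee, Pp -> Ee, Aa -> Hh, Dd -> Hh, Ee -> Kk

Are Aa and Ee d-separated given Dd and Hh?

We examine all 4 paths between Aa and Ee:
Path 1: Aa → Kk ← Hh ← Dd → Ee
  Kk is a collider here and neither Kk nor any of its descendants is conditioned on, so the collider stays closed — the path is blocked at Kk.
Path 2: Aa → Kk ← Ee
  Kk is a collider here and neither Kk nor any of its descendants is conditioned on, so the collider stays closed — the path is blocked at Kk.
Path 3: Aa → Hh → Kk ← Ee
  Hh is a chain here and Hh is conditioned on, so the path is blocked at Hh.
Path 4: Aa → Hh ← Dd → Ee
  Dd is a fork here and Dd is conditioned on, so the path is blocked at Dd.
Every path is blocked, so Aa and Ee are d-separated given {Dd, Hh}.

Yes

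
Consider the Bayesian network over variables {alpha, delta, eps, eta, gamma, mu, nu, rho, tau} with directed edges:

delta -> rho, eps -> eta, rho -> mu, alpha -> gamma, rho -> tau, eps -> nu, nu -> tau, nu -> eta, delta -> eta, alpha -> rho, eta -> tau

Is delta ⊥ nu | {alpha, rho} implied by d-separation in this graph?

Enumerating the 6 paths from delta to nu and testing each for blocking by {alpha, rho}:
  1. delta → eta ← nu — eta:collider[blocks] ⇒ blocked
  2. delta → eta ← eps → nu — eta:collider[blocks]; eps:fork[open] ⇒ blocked
  3. delta → eta → tau ← nu — eta:chain[open]; tau:collider[blocks] ⇒ blocked
  4. delta → rho → tau ← nu — rho:chain[blocks]; tau:collider[blocks] ⇒ blocked
  5. delta → rho → tau ← eta ← nu — rho:chain[blocks]; tau:collider[blocks]; eta:chain[open] ⇒ blocked
  6. delta → rho → tau ← eta ← eps → nu — rho:chain[blocks]; tau:collider[blocks]; eta:chain[open]; eps:fork[open] ⇒ blocked
Since every path is blocked, d-separation holds.

Yes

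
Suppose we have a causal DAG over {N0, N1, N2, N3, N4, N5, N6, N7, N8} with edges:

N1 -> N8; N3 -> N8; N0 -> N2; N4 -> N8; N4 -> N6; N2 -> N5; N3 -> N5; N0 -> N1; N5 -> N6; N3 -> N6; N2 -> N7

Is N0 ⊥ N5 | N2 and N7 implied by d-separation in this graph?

Yes — N0 and N5 are d-separated given {N2, N7}.

There are 5 undirected paths between N0 and N5; checking each against the conditioning set {N2, N7}:
  1. N0 → N2 → N5 — N2:chain[blocks] ⇒ blocked
  2. N0 → N1 → N8 ← N4 → N6 ← N3 → N5 — N1:chain[open]; N8:collider[blocks]; N4:fork[open]; N6:collider[blocks]; N3:fork[open] ⇒ blocked
  3. N0 → N1 → N8 ← N4 → N6 ← N5 — N1:chain[open]; N8:collider[blocks]; N4:fork[open]; N6:collider[blocks] ⇒ blocked
  4. N0 → N1 → N8 ← N3 → N6 ← N5 — N1:chain[open]; N8:collider[blocks]; N3:fork[open]; N6:collider[blocks] ⇒ blocked
  5. N0 → N1 → N8 ← N3 → N5 — N1:chain[open]; N8:collider[blocks]; N3:fork[open] ⇒ blocked
Every path is blocked, so N0 and N5 are d-separated given {N2, N7}.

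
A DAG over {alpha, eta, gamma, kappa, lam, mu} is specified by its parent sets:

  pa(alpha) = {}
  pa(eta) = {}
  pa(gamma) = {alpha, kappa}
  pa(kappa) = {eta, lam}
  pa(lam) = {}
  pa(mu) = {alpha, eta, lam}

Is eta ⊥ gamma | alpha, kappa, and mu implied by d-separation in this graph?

Yes

Enumerating the 4 paths from eta to gamma and testing each for blocking by {alpha, kappa, mu}:
  1. eta → mu ← alpha → gamma — mu:collider[open]; alpha:fork[blocks] ⇒ blocked
  2. eta → mu ← lam → kappa → gamma — mu:collider[open]; lam:fork[open]; kappa:chain[blocks] ⇒ blocked
  3. eta → kappa → gamma — kappa:chain[blocks] ⇒ blocked
  4. eta → kappa ← lam → mu ← alpha → gamma — kappa:collider[open]; lam:fork[open]; mu:collider[open]; alpha:fork[blocks] ⇒ blocked
Since every path is blocked, d-separation holds.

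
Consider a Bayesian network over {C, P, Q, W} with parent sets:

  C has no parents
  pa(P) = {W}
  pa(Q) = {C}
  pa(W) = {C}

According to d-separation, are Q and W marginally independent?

No

The only undirected path from Q to W is:
  1. Q ← C → W — C:fork[open] ⇒ active
Because an active path exists, Q and W are not d-separated.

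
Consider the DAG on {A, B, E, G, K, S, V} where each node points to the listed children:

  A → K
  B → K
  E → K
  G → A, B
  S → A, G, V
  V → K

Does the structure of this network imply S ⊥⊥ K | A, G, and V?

We examine all 5 paths between S and K:
Path 1: S → A → K
  A is a chain here and A is conditioned on, so the path is blocked at A.
Path 2: S → A ← G → B → K
  G is a fork here and G is conditioned on, so the path is blocked at G.
Path 3: S → G → B → K
  G is a chain here and G is conditioned on, so the path is blocked at G.
Path 4: S → G → A → K
  G is a chain here and G is conditioned on, so the path is blocked at G.
Path 5: S → V → K
  V is a chain here and V is conditioned on, so the path is blocked at V.
Since every path is blocked, d-separation holds.

Yes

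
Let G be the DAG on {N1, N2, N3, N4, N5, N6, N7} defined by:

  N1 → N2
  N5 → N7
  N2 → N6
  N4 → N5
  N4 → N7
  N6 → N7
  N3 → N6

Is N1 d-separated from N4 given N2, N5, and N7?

Enumerating the 2 paths from N1 to N4 and testing each for blocking by {N2, N5, N7}:
Path 1: N1 → N2 → N6 → N7 ← N4
  N2 is a chain here and N2 is conditioned on, so the path is blocked at N2.
Path 2: N1 → N2 → N6 → N7 ← N5 ← N4
  N2 is a chain here and N2 is conditioned on, so the path is blocked at N2.
All paths are blocked; N1 ⊥ N4 | {N2, N5, N7} holds.

Yes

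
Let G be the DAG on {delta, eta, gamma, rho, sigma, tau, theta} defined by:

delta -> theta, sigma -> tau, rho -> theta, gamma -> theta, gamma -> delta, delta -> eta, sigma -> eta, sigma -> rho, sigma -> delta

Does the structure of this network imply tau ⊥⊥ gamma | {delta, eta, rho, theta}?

No

There are 6 undirected paths between tau and gamma; checking each against the conditioning set {delta, eta, rho, theta}:
Path 1: tau ← sigma → eta ← delta → theta ← gamma
  delta is a fork here and delta is conditioned on, so the path is blocked at delta.
Path 2: tau ← sigma → eta ← delta ← gamma
  delta is a chain here and delta is conditioned on, so the path is blocked at delta.
Path 3: tau ← sigma → rho → theta ← gamma
  rho is a chain here and rho is conditioned on, so the path is blocked at rho.
Path 4: tau ← sigma → rho → theta ← delta ← gamma
  rho is a chain here and rho is conditioned on, so the path is blocked at rho.
Path 5: tau ← sigma → delta → theta ← gamma
  delta is a chain here and delta is conditioned on, so the path is blocked at delta.
Path 6: tau ← sigma → delta ← gamma
  sigma is a fork and sigma is not conditioned on; delta is a collider and delta is conditioned on, which opens it — no node blocks this path, so it is active.
Because an active path exists, tau and gamma are not d-separated.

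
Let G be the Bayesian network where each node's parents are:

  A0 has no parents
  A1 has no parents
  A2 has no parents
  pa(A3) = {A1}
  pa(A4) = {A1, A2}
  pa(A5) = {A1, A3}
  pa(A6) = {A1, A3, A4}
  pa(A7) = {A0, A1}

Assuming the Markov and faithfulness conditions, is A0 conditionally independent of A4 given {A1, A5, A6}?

Enumerating the 4 paths from A0 to A4 and testing each for blocking by {A1, A5, A6}:
Path 1: A0 → A7 ← A1 → A6 ← A4
  A7 is a collider here and neither A7 nor any of its descendants is conditioned on, so the collider stays closed — the path is blocked at A7.
Path 2: A0 → A7 ← A1 → A4
  A7 is a collider here and neither A7 nor any of its descendants is conditioned on, so the collider stays closed — the path is blocked at A7.
Path 3: A0 → A7 ← A1 → A3 → A6 ← A4
  A7 is a collider here and neither A7 nor any of its descendants is conditioned on, so the collider stays closed — the path is blocked at A7.
Path 4: A0 → A7 ← A1 → A5 ← A3 → A6 ← A4
  A7 is a collider here and neither A7 nor any of its descendants is conditioned on, so the collider stays closed — the path is blocked at A7.
All paths are blocked; A0 ⊥ A4 | {A1, A5, A6} holds.

Yes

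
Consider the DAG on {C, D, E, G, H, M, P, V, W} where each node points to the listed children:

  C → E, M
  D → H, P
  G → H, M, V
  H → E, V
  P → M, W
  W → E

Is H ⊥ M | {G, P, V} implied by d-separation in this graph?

Yes

Enumerating the 6 paths from H to M and testing each for blocking by {G, P, V}:
Path 1: H → E ← W ← P → M
  E is a collider here and neither E nor any of its descendants is conditioned on, so the collider stays closed — the path is blocked at E.
Path 2: H → E ← C → M
  E is a collider here and neither E nor any of its descendants is conditioned on, so the collider stays closed — the path is blocked at E.
Path 3: H → V ← G → M
  G is a fork here and G is conditioned on, so the path is blocked at G.
Path 4: H ← G → M
  G is a fork here and G is conditioned on, so the path is blocked at G.
Path 5: H ← D → P → W → E ← C → M
  P is a chain here and P is conditioned on, so the path is blocked at P.
Path 6: H ← D → P → M
  P is a chain here and P is conditioned on, so the path is blocked at P.
Every path is blocked, so H and M are d-separated given {G, P, V}.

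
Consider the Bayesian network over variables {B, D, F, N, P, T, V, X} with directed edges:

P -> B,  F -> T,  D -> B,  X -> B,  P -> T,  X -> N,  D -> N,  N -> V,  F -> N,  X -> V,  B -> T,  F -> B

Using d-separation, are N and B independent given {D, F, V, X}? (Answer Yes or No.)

Enumerating the 6 paths from N to B and testing each for blocking by {D, F, V, X}:
  1. N ← D → B — D:fork[blocks] ⇒ blocked
  2. N ← X → B — X:fork[blocks] ⇒ blocked
  3. N ← F → T ← B — F:fork[blocks]; T:collider[blocks] ⇒ blocked
  4. N ← F → T ← P → B — F:fork[blocks]; T:collider[blocks]; P:fork[open] ⇒ blocked
  5. N ← F → B — F:fork[blocks] ⇒ blocked
  6. N → V ← X → B — V:collider[open]; X:fork[blocks] ⇒ blocked
Since every path is blocked, d-separation holds.

Yes — N and B are d-separated given {D, F, V, X}.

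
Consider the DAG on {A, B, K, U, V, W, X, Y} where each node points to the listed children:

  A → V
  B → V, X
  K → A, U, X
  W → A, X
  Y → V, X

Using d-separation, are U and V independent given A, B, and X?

Enumerating the 6 paths from U to V and testing each for blocking by {A, B, X}:
  1. U ← K → X ← W → A → V — K:fork[open]; X:collider[open]; W:fork[open]; A:chain[blocks] ⇒ blocked
  2. U ← K → X ← Y → V — K:fork[open]; X:collider[open]; Y:fork[open] ⇒ active
  3. U ← K → X ← B → V — K:fork[open]; X:collider[open]; B:fork[blocks] ⇒ blocked
  4. U ← K → A ← W → X ← Y → V — K:fork[open]; A:collider[open]; W:fork[open]; X:collider[open]; Y:fork[open] ⇒ active
  5. U ← K → A ← W → X ← B → V — K:fork[open]; A:collider[open]; W:fork[open]; X:collider[open]; B:fork[blocks] ⇒ blocked
  6. U ← K → A → V — K:fork[open]; A:chain[blocks] ⇒ blocked
Because an active path exists, U and V are not d-separated.

No — U and V are not d-separated given {A, B, X}.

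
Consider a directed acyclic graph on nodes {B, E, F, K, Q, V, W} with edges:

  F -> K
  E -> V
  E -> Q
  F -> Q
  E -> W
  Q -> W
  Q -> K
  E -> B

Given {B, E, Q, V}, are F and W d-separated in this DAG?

Yes

We examine all 4 paths between F and W:
Path 1: F → Q → W
  Q is a chain here and Q is conditioned on, so the path is blocked at Q.
Path 2: F → Q ← E → W
  E is a fork here and E is conditioned on, so the path is blocked at E.
Path 3: F → K ← Q → W
  K is a collider here and neither K nor any of its descendants is conditioned on, so the collider stays closed — the path is blocked at K.
Path 4: F → K ← Q ← E → W
  K is a collider here and neither K nor any of its descendants is conditioned on, so the collider stays closed — the path is blocked at K.
All paths are blocked; F ⊥ W | {B, E, Q, V} holds.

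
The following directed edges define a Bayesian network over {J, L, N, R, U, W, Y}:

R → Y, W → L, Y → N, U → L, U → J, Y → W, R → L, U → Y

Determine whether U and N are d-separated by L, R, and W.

No

There are 3 undirected paths between U and N; checking each against the conditioning set {L, R, W}:
  1. U → Y → N — Y:chain[open] ⇒ active
  2. U → L ← W ← Y → N — L:collider[open]; W:chain[blocks]; Y:fork[open] ⇒ blocked
  3. U → L ← R → Y → N — L:collider[open]; R:fork[blocks]; Y:chain[open] ⇒ blocked
At least one path is unblocked, so d-separation fails.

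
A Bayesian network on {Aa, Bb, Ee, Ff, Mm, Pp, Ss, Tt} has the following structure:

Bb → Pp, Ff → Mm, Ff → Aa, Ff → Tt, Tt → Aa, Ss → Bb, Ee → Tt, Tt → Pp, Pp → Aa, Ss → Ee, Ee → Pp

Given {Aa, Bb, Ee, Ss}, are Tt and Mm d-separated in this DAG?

No — Tt and Mm are not d-separated given {Aa, Bb, Ee, Ss}.

We examine all 5 paths between Tt and Mm:
  1. Tt ← Ee ← Ss → Bb → Pp → Aa ← Ff → Mm — Ee:chain[blocks]; Ss:fork[blocks]; Bb:chain[blocks]; Pp:chain[open]; Aa:collider[open]; Ff:fork[open] ⇒ blocked
  2. Tt ← Ee → Pp → Aa ← Ff → Mm — Ee:fork[blocks]; Pp:chain[open]; Aa:collider[open]; Ff:fork[open] ⇒ blocked
  3. Tt → Aa ← Ff → Mm — Aa:collider[open]; Ff:fork[open] ⇒ active
  4. Tt ← Ff → Mm — Ff:fork[open] ⇒ active
  5. Tt → Pp → Aa ← Ff → Mm — Pp:chain[open]; Aa:collider[open]; Ff:fork[open] ⇒ active
Because an active path exists, Tt and Mm are not d-separated.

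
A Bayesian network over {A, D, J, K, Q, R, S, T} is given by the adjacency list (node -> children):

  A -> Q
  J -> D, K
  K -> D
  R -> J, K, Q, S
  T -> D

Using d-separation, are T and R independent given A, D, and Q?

No — T and R are not d-separated given {A, D, Q}.

There are 4 undirected paths between T and R; checking each against the conditioning set {A, D, Q}:
Path 1: T → D ← K ← J ← R
  D is a collider and D is conditioned on, which opens it; K is a chain and K is not conditioned on; J is a chain and J is not conditioned on — no node blocks this path, so it is active.
Path 2: T → D ← K ← R
  D is a collider and D is conditioned on, which opens it; K is a chain and K is not conditioned on — no node blocks this path, so it is active.
Path 3: T → D ← J → K ← R
  D is a collider and D is conditioned on, which opens it; J is a fork and J is not conditioned on; K is a collider and its descendant D is conditioned on, which opens it — no node blocks this path, so it is active.
Path 4: T → D ← J ← R
  D is a collider and D is conditioned on, which opens it; J is a chain and J is not conditioned on — no node blocks this path, so it is active.
Since the path T → D ← K ← J ← R is active, T and R are not d-separated given {A, D, Q}.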